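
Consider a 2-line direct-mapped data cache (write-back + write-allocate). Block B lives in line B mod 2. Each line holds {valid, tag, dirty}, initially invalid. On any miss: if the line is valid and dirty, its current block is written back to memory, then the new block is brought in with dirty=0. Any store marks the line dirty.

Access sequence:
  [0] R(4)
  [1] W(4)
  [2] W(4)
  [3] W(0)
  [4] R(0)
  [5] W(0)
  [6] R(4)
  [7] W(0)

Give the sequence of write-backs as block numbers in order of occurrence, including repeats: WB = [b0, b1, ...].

WB = [4, 0]

0: R B4 -> L0 miss  d=-]
1: W B4 -> L0 hit  d=D]
2: W B4 -> L0 hit  d=D]
3: W B0 -> L0 miss wb->B4  d=D]
4: R B0 -> L0 hit  d=D]
5: W B0 -> L0 hit  d=D]
6: R B4 -> L0 miss wb->B0  d=-]
7: W B0 -> L0 miss  d=D]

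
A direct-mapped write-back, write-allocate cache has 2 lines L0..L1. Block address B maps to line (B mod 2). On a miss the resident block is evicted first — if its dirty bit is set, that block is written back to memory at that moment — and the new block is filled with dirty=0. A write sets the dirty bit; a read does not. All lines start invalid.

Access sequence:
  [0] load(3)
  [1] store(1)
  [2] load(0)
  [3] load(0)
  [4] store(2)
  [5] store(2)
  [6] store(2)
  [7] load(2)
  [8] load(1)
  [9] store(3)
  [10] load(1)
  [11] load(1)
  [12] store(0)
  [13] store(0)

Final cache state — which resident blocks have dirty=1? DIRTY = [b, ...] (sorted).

0: R B3 -> L1 miss  d=-]
1: W B1 -> L1 miss  d=D]
2: R B0 -> L0 miss  d=-]
3: R B0 -> L0 hit  d=-]
4: W B2 -> L0 miss  d=D]
5: W B2 -> L0 hit  d=D]
6: W B2 -> L0 hit  d=D]
7: R B2 -> L0 hit  d=D]
8: R B1 -> L1 hit  d=D]
9: W B3 -> L1 miss wb->B1  d=D]
10: R B1 -> L1 miss wb->B3  d=-]
11: R B1 -> L1 hit  d=-]
12: W B0 -> L0 miss wb->B2  d=D]
13: W B0 -> L0 hit  d=D]

DIRTY = [0]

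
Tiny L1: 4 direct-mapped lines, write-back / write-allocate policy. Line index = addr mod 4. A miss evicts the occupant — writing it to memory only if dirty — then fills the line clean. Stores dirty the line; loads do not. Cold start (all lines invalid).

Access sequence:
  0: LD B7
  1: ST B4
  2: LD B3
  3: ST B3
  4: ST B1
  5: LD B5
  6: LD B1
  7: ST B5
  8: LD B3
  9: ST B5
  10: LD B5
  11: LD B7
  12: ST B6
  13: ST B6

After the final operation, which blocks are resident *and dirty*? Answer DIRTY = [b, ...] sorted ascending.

DIRTY = [4, 5, 6]

  0 | R B7 → L3 miss [-]
  1 | W B4 → L0 miss [D]
  2 | R B3 → L3 miss [-]
  3 | W B3 → L3 hit [D]
  4 | W B1 → L1 miss [D]
  5 | R B5 → L1 miss wb→B1 [-]
  6 | R B1 → L1 miss [-]
  7 | W B5 → L1 miss [D]
  8 | R B3 → L3 hit [D]
  9 | W B5 → L1 hit [D]
  10 | R B5 → L1 hit [D]
  11 | R B7 → L3 miss wb→B3 [-]
  12 | W B6 → L2 miss [D]
  13 | W B6 → L2 hit [D]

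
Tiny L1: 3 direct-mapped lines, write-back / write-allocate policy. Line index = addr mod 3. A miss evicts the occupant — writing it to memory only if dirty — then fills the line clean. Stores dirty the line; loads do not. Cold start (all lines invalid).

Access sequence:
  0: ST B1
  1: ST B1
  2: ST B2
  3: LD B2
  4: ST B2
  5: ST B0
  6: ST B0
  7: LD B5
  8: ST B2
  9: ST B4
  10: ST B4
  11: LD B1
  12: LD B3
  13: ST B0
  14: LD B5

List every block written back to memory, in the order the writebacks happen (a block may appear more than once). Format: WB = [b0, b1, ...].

  0 | W B1 → L1 miss [D]
  1 | W B1 → L1 hit [D]
  2 | W B2 → L2 miss [D]
  3 | R B2 → L2 hit [D]
  4 | W B2 → L2 hit [D]
  5 | W B0 → L0 miss [D]
  6 | W B0 → L0 hit [D]
  7 | R B5 → L2 miss wb→B2 [-]
  8 | W B2 → L2 miss [D]
  9 | W B4 → L1 miss wb→B1 [D]
  10 | W B4 → L1 hit [D]
  11 | R B1 → L1 miss wb→B4 [-]
  12 | R B3 → L0 miss wb→B0 [-]
  13 | W B0 → L0 miss [D]
  14 | R B5 → L2 miss wb→B2 [-]

WB = [2, 1, 4, 0, 2]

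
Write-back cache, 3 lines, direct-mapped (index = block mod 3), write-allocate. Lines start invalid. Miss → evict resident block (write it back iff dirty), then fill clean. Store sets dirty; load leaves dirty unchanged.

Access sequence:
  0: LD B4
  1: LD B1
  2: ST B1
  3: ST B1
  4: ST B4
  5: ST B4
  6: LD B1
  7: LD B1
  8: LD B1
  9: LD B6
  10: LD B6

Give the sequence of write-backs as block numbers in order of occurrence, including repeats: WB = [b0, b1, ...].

0: R B4 → L1 miss [-]
1: R B1 → L1 miss [-]
2: W B1 → L1 hit [D]
3: W B1 → L1 hit [D]
4: W B4 → L1 miss wb→B1 [D]
5: W B4 → L1 hit [D]
6: R B1 → L1 miss wb→B4 [-]
7: R B1 → L1 hit [-]
8: R B1 → L1 hit [-]
9: R B6 → L0 miss [-]
10: R B6 → L0 hit [-]

WB = [1, 4]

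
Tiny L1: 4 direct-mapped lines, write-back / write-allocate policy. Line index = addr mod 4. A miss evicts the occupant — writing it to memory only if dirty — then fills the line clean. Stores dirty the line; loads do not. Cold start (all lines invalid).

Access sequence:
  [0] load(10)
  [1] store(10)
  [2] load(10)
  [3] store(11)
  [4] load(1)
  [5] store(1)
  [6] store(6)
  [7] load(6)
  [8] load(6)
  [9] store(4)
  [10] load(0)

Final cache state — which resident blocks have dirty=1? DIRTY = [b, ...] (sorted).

0: R B10 → L2 miss [-]
1: W B10 → L2 hit [D]
2: R B10 → L2 hit [D]
3: W B11 → L3 miss [D]
4: R B1 → L1 miss [-]
5: W B1 → L1 hit [D]
6: W B6 → L2 miss wb→B10 [D]
7: R B6 → L2 hit [D]
8: R B6 → L2 hit [D]
9: W B4 → L0 miss [D]
10: R B0 → L0 miss wb→B4 [-]

DIRTY = [1, 6, 11]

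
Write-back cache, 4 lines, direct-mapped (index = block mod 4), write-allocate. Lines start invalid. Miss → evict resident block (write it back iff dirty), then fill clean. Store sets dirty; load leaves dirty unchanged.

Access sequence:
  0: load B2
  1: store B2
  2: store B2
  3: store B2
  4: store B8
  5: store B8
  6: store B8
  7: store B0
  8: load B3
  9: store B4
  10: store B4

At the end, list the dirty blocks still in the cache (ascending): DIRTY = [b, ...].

0: R B2 -> L2 miss  d=-]
1: W B2 -> L2 hit  d=D]
2: W B2 -> L2 hit  d=D]
3: W B2 -> L2 hit  d=D]
4: W B8 -> L0 miss  d=D]
5: W B8 -> L0 hit  d=D]
6: W B8 -> L0 hit  d=D]
7: W B0 -> L0 miss wb->B8  d=D]
8: R B3 -> L3 miss  d=-]
9: W B4 -> L0 miss wb->B0  d=D]
10: W B4 -> L0 hit  d=D]

DIRTY = [2, 4]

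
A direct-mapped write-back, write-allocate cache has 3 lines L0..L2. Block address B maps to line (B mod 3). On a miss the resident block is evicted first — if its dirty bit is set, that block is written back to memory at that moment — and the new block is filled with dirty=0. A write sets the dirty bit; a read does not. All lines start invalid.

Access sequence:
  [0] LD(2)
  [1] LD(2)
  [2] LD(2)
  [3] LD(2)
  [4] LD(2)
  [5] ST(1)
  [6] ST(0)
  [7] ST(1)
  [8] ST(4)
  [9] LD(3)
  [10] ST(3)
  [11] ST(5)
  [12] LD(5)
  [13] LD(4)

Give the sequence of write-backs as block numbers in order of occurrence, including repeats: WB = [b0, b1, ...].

  0 | R B2 → L2 miss [-]
  1 | R B2 → L2 hit [-]
  2 | R B2 → L2 hit [-]
  3 | R B2 → L2 hit [-]
  4 | R B2 → L2 hit [-]
  5 | W B1 → L1 miss [D]
  6 | W B0 → L0 miss [D]
  7 | W B1 → L1 hit [D]
  8 | W B4 → L1 miss wb→B1 [D]
  9 | R B3 → L0 miss wb→B0 [-]
  10 | W B3 → L0 hit [D]
  11 | W B5 → L2 miss [D]
  12 | R B5 → L2 hit [D]
  13 | R B4 → L1 hit [D]

WB = [1, 0]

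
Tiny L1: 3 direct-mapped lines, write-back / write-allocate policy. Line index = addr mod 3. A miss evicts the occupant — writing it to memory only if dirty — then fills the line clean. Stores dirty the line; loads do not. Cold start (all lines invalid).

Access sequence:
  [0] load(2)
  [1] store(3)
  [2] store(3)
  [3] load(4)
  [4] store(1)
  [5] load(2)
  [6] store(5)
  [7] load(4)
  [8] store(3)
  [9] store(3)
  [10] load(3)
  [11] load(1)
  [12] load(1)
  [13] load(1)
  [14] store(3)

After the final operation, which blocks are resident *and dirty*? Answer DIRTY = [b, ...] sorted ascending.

DIRTY = [3, 5]

  0 | R B2 → L2 miss [-]
  1 | W B3 → L0 miss [D]
  2 | W B3 → L0 hit [D]
  3 | R B4 → L1 miss [-]
  4 | W B1 → L1 miss [D]
  5 | R B2 → L2 hit [-]
  6 | W B5 → L2 miss [D]
  7 | R B4 → L1 miss wb→B1 [-]
  8 | W B3 → L0 hit [D]
  9 | W B3 → L0 hit [D]
  10 | R B3 → L0 hit [D]
  11 | R B1 → L1 miss [-]
  12 | R B1 → L1 hit [-]
  13 | R B1 → L1 hit [-]
  14 | W B3 → L0 hit [D]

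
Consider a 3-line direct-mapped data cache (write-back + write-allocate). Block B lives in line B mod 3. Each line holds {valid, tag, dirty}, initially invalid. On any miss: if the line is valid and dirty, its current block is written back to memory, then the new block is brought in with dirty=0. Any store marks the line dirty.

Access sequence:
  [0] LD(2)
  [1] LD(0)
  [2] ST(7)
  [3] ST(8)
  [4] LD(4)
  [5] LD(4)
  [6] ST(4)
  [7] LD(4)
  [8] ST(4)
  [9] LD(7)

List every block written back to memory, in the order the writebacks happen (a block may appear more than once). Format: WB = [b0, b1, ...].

WB = [7, 4]

0: R B2 → L2 miss [-]
1: R B0 → L0 miss [-]
2: W B7 → L1 miss [D]
3: W B8 → L2 miss [D]
4: R B4 → L1 miss wb→B7 [-]
5: R B4 → L1 hit [-]
6: W B4 → L1 hit [D]
7: R B4 → L1 hit [D]
8: W B4 → L1 hit [D]
9: R B7 → L1 miss wb→B4 [-]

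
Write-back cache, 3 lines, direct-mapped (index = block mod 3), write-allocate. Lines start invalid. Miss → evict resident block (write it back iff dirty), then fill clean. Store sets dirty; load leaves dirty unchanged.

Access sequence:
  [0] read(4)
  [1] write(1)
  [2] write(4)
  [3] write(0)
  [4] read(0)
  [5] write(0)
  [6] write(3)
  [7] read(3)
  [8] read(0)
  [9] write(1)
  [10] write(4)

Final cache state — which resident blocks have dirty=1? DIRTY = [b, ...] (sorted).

DIRTY = [4]

  0 | R B4 → L1 miss [-]
  1 | W B1 → L1 miss [D]
  2 | W B4 → L1 miss wb→B1 [D]
  3 | W B0 → L0 miss [D]
  4 | R B0 → L0 hit [D]
  5 | W B0 → L0 hit [D]
  6 | W B3 → L0 miss wb→B0 [D]
  7 | R B3 → L0 hit [D]
  8 | R B0 → L0 miss wb→B3 [-]
  9 | W B1 → L1 miss wb→B4 [D]
  10 | W B4 → L1 miss wb→B1 [D]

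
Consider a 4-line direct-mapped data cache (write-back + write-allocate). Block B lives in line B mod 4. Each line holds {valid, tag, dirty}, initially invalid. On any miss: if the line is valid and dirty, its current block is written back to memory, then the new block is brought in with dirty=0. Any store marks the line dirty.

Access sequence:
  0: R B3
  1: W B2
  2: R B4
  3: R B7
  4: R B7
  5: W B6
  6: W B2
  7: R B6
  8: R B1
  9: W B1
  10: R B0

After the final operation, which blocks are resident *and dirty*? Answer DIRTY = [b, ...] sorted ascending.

0: R B3 → L3 miss [-]
1: W B2 → L2 miss [D]
2: R B4 → L0 miss [-]
3: R B7 → L3 miss [-]
4: R B7 → L3 hit [-]
5: W B6 → L2 miss wb→B2 [D]
6: W B2 → L2 miss wb→B6 [D]
7: R B6 → L2 miss wb→B2 [-]
8: R B1 → L1 miss [-]
9: W B1 → L1 hit [D]
10: R B0 → L0 miss [-]

DIRTY = [1]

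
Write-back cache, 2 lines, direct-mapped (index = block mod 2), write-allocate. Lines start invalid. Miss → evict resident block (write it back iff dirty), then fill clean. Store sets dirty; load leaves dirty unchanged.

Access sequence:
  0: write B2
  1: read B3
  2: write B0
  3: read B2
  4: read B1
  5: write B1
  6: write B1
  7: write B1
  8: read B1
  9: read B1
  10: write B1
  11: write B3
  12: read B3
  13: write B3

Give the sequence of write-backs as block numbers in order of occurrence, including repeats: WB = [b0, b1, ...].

WB = [2, 0, 1]

0: W B2 -> L0 miss  d=D]
1: R B3 -> L1 miss  d=-]
2: W B0 -> L0 miss wb->B2  d=D]
3: R B2 -> L0 miss wb->B0  d=-]
4: R B1 -> L1 miss  d=-]
5: W B1 -> L1 hit  d=D]
6: W B1 -> L1 hit  d=D]
7: W B1 -> L1 hit  d=D]
8: R B1 -> L1 hit  d=D]
9: R B1 -> L1 hit  d=D]
10: W B1 -> L1 hit  d=D]
11: W B3 -> L1 miss wb->B1  d=D]
12: R B3 -> L1 hit  d=D]
13: W B3 -> L1 hit  d=D]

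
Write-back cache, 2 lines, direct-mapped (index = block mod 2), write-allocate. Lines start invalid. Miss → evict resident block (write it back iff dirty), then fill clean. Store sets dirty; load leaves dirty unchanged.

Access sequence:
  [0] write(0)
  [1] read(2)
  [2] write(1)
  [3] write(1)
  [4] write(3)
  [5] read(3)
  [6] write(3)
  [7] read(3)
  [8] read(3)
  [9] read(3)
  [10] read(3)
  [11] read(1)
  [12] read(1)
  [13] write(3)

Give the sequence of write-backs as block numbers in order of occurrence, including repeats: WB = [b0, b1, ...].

  0 | W B0 → L0 miss [D]
  1 | R B2 → L0 miss wb→B0 [-]
  2 | W B1 → L1 miss [D]
  3 | W B1 → L1 hit [D]
  4 | W B3 → L1 miss wb→B1 [D]
  5 | R B3 → L1 hit [D]
  6 | W B3 → L1 hit [D]
  7 | R B3 → L1 hit [D]
  8 | R B3 → L1 hit [D]
  9 | R B3 → L1 hit [D]
  10 | R B3 → L1 hit [D]
  11 | R B1 → L1 miss wb→B3 [-]
  12 | R B1 → L1 hit [-]
  13 | W B3 → L1 miss [D]

WB = [0, 1, 3]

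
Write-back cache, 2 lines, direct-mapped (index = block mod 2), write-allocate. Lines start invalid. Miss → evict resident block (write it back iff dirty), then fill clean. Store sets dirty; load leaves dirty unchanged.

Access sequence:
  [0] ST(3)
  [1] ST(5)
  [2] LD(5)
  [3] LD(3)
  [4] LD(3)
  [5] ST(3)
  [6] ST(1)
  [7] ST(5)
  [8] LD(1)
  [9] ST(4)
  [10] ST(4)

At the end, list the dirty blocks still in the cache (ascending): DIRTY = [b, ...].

DIRTY = [4]

0: W B3 -> L1 miss  d=D]
1: W B5 -> L1 miss wb->B3  d=D]
2: R B5 -> L1 hit  d=D]
3: R B3 -> L1 miss wb->B5  d=-]
4: R B3 -> L1 hit  d=-]
5: W B3 -> L1 hit  d=D]
6: W B1 -> L1 miss wb->B3  d=D]
7: W B5 -> L1 miss wb->B1  d=D]
8: R B1 -> L1 miss wb->B5  d=-]
9: W B4 -> L0 miss  d=D]
10: W B4 -> L0 hit  d=D]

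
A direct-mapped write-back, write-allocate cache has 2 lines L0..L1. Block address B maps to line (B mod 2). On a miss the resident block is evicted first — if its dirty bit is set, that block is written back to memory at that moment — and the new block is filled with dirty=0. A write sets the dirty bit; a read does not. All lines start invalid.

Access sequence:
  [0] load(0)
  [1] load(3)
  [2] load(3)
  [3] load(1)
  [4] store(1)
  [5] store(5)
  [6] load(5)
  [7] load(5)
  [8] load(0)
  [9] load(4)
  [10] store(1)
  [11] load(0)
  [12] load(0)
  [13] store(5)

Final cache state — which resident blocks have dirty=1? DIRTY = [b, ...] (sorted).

DIRTY = [5]

0: R B0 → L0 miss [-]
1: R B3 → L1 miss [-]
2: R B3 → L1 hit [-]
3: R B1 → L1 miss [-]
4: W B1 → L1 hit [D]
5: W B5 → L1 miss wb→B1 [D]
6: R B5 → L1 hit [D]
7: R B5 → L1 hit [D]
8: R B0 → L0 hit [-]
9: R B4 → L0 miss [-]
10: W B1 → L1 miss wb→B5 [D]
11: R B0 → L0 miss [-]
12: R B0 → L0 hit [-]
13: W B5 → L1 miss wb→B1 [D]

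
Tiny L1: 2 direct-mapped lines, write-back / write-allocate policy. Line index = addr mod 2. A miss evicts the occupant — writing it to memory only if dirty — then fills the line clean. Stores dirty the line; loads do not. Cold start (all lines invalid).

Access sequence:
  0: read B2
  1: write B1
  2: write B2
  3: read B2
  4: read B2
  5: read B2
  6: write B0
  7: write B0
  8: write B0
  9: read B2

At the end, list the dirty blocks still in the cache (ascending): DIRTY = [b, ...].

DIRTY = [1]

0: R B2 -> L0 miss  d=-]
1: W B1 -> L1 miss  d=D]
2: W B2 -> L0 hit  d=D]
3: R B2 -> L0 hit  d=D]
4: R B2 -> L0 hit  d=D]
5: R B2 -> L0 hit  d=D]
6: W B0 -> L0 miss wb->B2  d=D]
7: W B0 -> L0 hit  d=D]
8: W B0 -> L0 hit  d=D]
9: R B2 -> L0 miss wb->B0  d=-]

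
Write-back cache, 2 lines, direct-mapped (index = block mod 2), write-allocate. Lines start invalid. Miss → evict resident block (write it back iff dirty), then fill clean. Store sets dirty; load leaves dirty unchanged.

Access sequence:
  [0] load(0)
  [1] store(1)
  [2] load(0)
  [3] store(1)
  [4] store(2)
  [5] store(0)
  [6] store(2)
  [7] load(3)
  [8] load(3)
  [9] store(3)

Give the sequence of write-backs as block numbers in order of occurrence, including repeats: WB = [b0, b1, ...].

0: R B0 -> L0 miss  d=-]
1: W B1 -> L1 miss  d=D]
2: R B0 -> L0 hit  d=-]
3: W B1 -> L1 hit  d=D]
4: W B2 -> L0 miss  d=D]
5: W B0 -> L0 miss wb->B2  d=D]
6: W B2 -> L0 miss wb->B0  d=D]
7: R B3 -> L1 miss wb->B1  d=-]
8: R B3 -> L1 hit  d=-]
9: W B3 -> L1 hit  d=D]

WB = [2, 0, 1]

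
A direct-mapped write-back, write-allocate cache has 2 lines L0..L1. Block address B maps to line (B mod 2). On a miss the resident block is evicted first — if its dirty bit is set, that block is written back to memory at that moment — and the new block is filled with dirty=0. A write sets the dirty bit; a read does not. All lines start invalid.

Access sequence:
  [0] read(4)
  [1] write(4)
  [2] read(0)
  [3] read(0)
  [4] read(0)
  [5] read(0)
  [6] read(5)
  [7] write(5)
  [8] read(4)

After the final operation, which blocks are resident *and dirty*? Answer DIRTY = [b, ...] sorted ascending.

DIRTY = [5]

  0 | R B4 → L0 miss [-]
  1 | W B4 → L0 hit [D]
  2 | R B0 → L0 miss wb→B4 [-]
  3 | R B0 → L0 hit [-]
  4 | R B0 → L0 hit [-]
  5 | R B0 → L0 hit [-]
  6 | R B5 → L1 miss [-]
  7 | W B5 → L1 hit [D]
  8 | R B4 → L0 miss [-]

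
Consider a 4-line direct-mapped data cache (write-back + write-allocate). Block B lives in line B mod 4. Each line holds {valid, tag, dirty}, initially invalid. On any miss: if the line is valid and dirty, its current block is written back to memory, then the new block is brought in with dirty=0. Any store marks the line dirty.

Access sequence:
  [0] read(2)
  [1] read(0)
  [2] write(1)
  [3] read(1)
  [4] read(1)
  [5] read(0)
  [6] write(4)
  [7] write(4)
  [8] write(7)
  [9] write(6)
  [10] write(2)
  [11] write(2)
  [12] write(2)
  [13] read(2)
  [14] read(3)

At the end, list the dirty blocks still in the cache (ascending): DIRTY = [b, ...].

DIRTY = [1, 2, 4]

  0 | R B2 → L2 miss [-]
  1 | R B0 → L0 miss [-]
  2 | W B1 → L1 miss [D]
  3 | R B1 → L1 hit [D]
  4 | R B1 → L1 hit [D]
  5 | R B0 → L0 hit [-]
  6 | W B4 → L0 miss [D]
  7 | W B4 → L0 hit [D]
  8 | W B7 → L3 miss [D]
  9 | W B6 → L2 miss [D]
  10 | W B2 → L2 miss wb→B6 [D]
  11 | W B2 → L2 hit [D]
  12 | W B2 → L2 hit [D]
  13 | R B2 → L2 hit [D]
  14 | R B3 → L3 miss wb→B7 [-]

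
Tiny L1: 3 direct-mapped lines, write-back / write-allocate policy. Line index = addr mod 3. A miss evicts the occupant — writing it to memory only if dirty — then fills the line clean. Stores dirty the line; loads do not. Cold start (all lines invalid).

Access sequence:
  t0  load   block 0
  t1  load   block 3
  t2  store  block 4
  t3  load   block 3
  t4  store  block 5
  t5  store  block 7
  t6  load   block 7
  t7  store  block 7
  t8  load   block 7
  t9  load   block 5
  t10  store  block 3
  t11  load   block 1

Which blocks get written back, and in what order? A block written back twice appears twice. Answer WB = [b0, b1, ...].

WB = [4, 7]

  0 | R B0 → L0 miss [-]
  1 | R B3 → L0 miss [-]
  2 | W B4 → L1 miss [D]
  3 | R B3 → L0 hit [-]
  4 | W B5 → L2 miss [D]
  5 | W B7 → L1 miss wb→B4 [D]
  6 | R B7 → L1 hit [D]
  7 | W B7 → L1 hit [D]
  8 | R B7 → L1 hit [D]
  9 | R B5 → L2 hit [D]
  10 | W B3 → L0 hit [D]
  11 | R B1 → L1 miss wb→B7 [-]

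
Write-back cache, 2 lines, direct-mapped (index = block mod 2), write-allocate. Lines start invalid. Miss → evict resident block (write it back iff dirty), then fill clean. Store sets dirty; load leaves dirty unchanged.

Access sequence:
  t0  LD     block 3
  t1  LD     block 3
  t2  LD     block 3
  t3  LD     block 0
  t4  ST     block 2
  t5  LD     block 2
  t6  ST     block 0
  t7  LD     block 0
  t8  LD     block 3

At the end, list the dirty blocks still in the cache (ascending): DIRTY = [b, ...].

0: R B3 -> L1 miss  d=-]
1: R B3 -> L1 hit  d=-]
2: R B3 -> L1 hit  d=-]
3: R B0 -> L0 miss  d=-]
4: W B2 -> L0 miss  d=D]
5: R B2 -> L0 hit  d=D]
6: W B0 -> L0 miss wb->B2  d=D]
7: R B0 -> L0 hit  d=D]
8: R B3 -> L1 hit  d=-]

DIRTY = [0]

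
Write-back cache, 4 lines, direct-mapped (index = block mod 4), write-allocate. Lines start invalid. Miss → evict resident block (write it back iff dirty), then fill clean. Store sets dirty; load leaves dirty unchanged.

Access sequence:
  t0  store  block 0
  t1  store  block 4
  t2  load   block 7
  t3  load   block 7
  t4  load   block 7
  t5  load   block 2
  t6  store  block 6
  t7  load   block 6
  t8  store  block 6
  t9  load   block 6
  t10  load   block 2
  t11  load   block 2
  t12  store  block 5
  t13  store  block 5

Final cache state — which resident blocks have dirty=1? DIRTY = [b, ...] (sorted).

DIRTY = [4, 5]

  0 | W B0 → L0 miss [D]
  1 | W B4 → L0 miss wb→B0 [D]
  2 | R B7 → L3 miss [-]
  3 | R B7 → L3 hit [-]
  4 | R B7 → L3 hit [-]
  5 | R B2 → L2 miss [-]
  6 | W B6 → L2 miss [D]
  7 | R B6 → L2 hit [D]
  8 | W B6 → L2 hit [D]
  9 | R B6 → L2 hit [D]
  10 | R B2 → L2 miss wb→B6 [-]
  11 | R B2 → L2 hit [-]
  12 | W B5 → L1 miss [D]
  13 | W B5 → L1 hit [D]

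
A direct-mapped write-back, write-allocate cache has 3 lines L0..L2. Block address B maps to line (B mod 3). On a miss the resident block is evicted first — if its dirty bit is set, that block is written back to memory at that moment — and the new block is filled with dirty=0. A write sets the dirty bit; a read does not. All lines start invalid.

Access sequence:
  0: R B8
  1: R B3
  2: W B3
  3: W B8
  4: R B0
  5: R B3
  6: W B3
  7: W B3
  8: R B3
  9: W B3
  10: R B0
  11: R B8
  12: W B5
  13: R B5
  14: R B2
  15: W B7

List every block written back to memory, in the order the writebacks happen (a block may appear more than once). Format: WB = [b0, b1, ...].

0: R B8 → L2 miss [-]
1: R B3 → L0 miss [-]
2: W B3 → L0 hit [D]
3: W B8 → L2 hit [D]
4: R B0 → L0 miss wb→B3 [-]
5: R B3 → L0 miss [-]
6: W B3 → L0 hit [D]
7: W B3 → L0 hit [D]
8: R B3 → L0 hit [D]
9: W B3 → L0 hit [D]
10: R B0 → L0 miss wb→B3 [-]
11: R B8 → L2 hit [D]
12: W B5 → L2 miss wb→B8 [D]
13: R B5 → L2 hit [D]
14: R B2 → L2 miss wb→B5 [-]
15: W B7 → L1 miss [D]

WB = [3, 3, 8, 5]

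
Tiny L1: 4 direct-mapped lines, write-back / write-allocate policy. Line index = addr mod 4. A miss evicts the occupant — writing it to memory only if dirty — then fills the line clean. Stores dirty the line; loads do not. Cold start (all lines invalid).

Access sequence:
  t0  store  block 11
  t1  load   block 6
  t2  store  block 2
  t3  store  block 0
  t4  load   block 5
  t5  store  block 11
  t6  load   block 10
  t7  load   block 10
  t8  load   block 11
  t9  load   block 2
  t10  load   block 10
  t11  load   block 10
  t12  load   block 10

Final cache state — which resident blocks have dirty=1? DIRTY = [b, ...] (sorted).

  0 | W B11 → L3 miss [D]
  1 | R B6 → L2 miss [-]
  2 | W B2 → L2 miss [D]
  3 | W B0 → L0 miss [D]
  4 | R B5 → L1 miss [-]
  5 | W B11 → L3 hit [D]
  6 | R B10 → L2 miss wb→B2 [-]
  7 | R B10 → L2 hit [-]
  8 | R B11 → L3 hit [D]
  9 | R B2 → L2 miss [-]
  10 | R B10 → L2 miss [-]
  11 | R B10 → L2 hit [-]
  12 | R B10 → L2 hit [-]

DIRTY = [0, 11]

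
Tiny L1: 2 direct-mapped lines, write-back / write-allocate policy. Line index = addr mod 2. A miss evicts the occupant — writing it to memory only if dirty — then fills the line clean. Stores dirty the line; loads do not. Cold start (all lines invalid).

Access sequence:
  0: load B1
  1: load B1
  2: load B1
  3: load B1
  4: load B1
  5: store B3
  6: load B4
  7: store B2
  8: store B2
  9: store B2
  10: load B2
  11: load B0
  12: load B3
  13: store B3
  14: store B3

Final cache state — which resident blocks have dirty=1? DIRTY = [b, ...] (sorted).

0: R B1 → L1 miss [-]
1: R B1 → L1 hit [-]
2: R B1 → L1 hit [-]
3: R B1 → L1 hit [-]
4: R B1 → L1 hit [-]
5: W B3 → L1 miss [D]
6: R B4 → L0 miss [-]
7: W B2 → L0 miss [D]
8: W B2 → L0 hit [D]
9: W B2 → L0 hit [D]
10: R B2 → L0 hit [D]
11: R B0 → L0 miss wb→B2 [-]
12: R B3 → L1 hit [D]
13: W B3 → L1 hit [D]
14: W B3 → L1 hit [D]

DIRTY = [3]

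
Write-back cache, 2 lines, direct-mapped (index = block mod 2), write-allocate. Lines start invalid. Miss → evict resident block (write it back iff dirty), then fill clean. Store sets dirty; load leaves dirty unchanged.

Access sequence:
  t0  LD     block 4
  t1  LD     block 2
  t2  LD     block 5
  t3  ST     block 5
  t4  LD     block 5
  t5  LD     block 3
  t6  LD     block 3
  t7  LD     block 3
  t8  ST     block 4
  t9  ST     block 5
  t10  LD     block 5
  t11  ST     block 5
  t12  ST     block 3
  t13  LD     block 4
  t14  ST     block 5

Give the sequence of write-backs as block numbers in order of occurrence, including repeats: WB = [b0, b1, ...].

0: R B4 -> L0 miss  d=-]
1: R B2 -> L0 miss  d=-]
2: R B5 -> L1 miss  d=-]
3: W B5 -> L1 hit  d=D]
4: R B5 -> L1 hit  d=D]
5: R B3 -> L1 miss wb->B5  d=-]
6: R B3 -> L1 hit  d=-]
7: R B3 -> L1 hit  d=-]
8: W B4 -> L0 miss  d=D]
9: W B5 -> L1 miss  d=D]
10: R B5 -> L1 hit  d=D]
11: W B5 -> L1 hit  d=D]
12: W B3 -> L1 miss wb->B5  d=D]
13: R B4 -> L0 hit  d=D]
14: W B5 -> L1 miss wb->B3  d=D]

WB = [5, 5, 3]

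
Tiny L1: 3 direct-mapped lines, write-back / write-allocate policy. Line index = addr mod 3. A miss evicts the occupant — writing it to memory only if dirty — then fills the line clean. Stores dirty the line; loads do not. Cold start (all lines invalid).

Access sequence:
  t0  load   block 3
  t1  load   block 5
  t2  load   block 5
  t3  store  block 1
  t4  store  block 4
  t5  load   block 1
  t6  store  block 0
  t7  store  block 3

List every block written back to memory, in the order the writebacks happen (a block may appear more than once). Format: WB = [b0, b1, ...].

0: R B3 -> L0 miss  d=-]
1: R B5 -> L2 miss  d=-]
2: R B5 -> L2 hit  d=-]
3: W B1 -> L1 miss  d=D]
4: W B4 -> L1 miss wb->B1  d=D]
5: R B1 -> L1 miss wb->B4  d=-]
6: W B0 -> L0 miss  d=D]
7: W B3 -> L0 miss wb->B0  d=D]

WB = [1, 4, 0]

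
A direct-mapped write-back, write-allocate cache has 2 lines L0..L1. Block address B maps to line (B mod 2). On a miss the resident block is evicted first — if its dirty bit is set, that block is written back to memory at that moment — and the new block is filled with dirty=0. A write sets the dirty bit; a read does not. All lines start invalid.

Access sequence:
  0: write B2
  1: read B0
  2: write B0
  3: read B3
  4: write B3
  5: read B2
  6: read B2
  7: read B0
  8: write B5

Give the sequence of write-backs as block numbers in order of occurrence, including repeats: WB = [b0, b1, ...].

  0 | W B2 → L0 miss [D]
  1 | R B0 → L0 miss wb→B2 [-]
  2 | W B0 → L0 hit [D]
  3 | R B3 → L1 miss [-]
  4 | W B3 → L1 hit [D]
  5 | R B2 → L0 miss wb→B0 [-]
  6 | R B2 → L0 hit [-]
  7 | R B0 → L0 miss [-]
  8 | W B5 → L1 miss wb→B3 [D]

WB = [2, 0, 3]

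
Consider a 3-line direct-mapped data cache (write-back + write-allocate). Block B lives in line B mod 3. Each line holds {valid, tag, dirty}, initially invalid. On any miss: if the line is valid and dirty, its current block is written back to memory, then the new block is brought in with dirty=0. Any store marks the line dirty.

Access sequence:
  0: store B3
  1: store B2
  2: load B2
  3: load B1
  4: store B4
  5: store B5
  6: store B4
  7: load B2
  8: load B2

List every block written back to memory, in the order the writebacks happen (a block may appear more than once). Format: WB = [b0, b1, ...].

  0 | W B3 → L0 miss [D]
  1 | W B2 → L2 miss [D]
  2 | R B2 → L2 hit [D]
  3 | R B1 → L1 miss [-]
  4 | W B4 → L1 miss [D]
  5 | W B5 → L2 miss wb→B2 [D]
  6 | W B4 → L1 hit [D]
  7 | R B2 → L2 miss wb→B5 [-]
  8 | R B2 → L2 hit [-]

WB = [2, 5]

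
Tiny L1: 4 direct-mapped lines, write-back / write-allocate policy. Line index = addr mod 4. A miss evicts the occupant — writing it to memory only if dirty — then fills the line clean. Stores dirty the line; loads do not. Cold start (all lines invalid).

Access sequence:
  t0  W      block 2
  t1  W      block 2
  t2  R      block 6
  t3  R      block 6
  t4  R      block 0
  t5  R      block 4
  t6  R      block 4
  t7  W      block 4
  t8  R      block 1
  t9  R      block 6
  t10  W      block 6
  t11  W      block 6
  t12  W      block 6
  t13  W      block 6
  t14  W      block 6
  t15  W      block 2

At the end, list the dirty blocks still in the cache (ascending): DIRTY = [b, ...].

  0 | W B2 → L2 miss [D]
  1 | W B2 → L2 hit [D]
  2 | R B6 → L2 miss wb→B2 [-]
  3 | R B6 → L2 hit [-]
  4 | R B0 → L0 miss [-]
  5 | R B4 → L0 miss [-]
  6 | R B4 → L0 hit [-]
  7 | W B4 → L0 hit [D]
  8 | R B1 → L1 miss [-]
  9 | R B6 → L2 hit [-]
  10 | W B6 → L2 hit [D]
  11 | W B6 → L2 hit [D]
  12 | W B6 → L2 hit [D]
  13 | W B6 → L2 hit [D]
  14 | W B6 → L2 hit [D]
  15 | W B2 → L2 miss wb→B6 [D]

DIRTY = [2, 4]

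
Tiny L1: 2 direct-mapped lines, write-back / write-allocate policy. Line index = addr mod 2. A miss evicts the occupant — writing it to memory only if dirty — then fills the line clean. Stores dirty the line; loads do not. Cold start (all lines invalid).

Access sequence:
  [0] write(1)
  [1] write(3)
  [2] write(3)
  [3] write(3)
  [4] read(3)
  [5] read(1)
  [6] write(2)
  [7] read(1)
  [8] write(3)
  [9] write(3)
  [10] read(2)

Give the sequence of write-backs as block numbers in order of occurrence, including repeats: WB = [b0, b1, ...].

WB = [1, 3]

0: W B1 -> L1 miss  d=D]
1: W B3 -> L1 miss wb->B1  d=D]
2: W B3 -> L1 hit  d=D]
3: W B3 -> L1 hit  d=D]
4: R B3 -> L1 hit  d=D]
5: R B1 -> L1 miss wb->B3  d=-]
6: W B2 -> L0 miss  d=D]
7: R B1 -> L1 hit  d=-]
8: W B3 -> L1 miss  d=D]
9: W B3 -> L1 hit  d=D]
10: R B2 -> L0 hit  d=D]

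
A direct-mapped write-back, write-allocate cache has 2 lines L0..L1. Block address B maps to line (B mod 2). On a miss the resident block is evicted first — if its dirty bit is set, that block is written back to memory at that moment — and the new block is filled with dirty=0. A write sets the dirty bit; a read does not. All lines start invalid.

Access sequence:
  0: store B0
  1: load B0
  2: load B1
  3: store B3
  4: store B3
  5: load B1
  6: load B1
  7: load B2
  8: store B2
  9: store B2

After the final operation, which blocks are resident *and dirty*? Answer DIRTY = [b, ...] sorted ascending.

DIRTY = [2]

0: W B0 -> L0 miss  d=D]
1: R B0 -> L0 hit  d=D]
2: R B1 -> L1 miss  d=-]
3: W B3 -> L1 miss  d=D]
4: W B3 -> L1 hit  d=D]
5: R B1 -> L1 miss wb->B3  d=-]
6: R B1 -> L1 hit  d=-]
7: R B2 -> L0 miss wb->B0  d=-]
8: W B2 -> L0 hit  d=D]
9: W B2 -> L0 hit  d=D]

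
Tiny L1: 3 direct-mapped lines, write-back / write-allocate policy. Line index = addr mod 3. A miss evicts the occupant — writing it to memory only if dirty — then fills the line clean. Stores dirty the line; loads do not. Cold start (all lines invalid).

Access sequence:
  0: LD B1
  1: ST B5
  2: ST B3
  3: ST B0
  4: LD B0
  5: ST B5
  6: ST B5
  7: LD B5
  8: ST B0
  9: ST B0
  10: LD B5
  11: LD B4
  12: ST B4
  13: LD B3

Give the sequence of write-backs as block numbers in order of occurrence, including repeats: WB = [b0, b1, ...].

0: R B1 -> L1 miss  d=-]
1: W B5 -> L2 miss  d=D]
2: W B3 -> L0 miss  d=D]
3: W B0 -> L0 miss wb->B3  d=D]
4: R B0 -> L0 hit  d=D]
5: W B5 -> L2 hit  d=D]
6: W B5 -> L2 hit  d=D]
7: R B5 -> L2 hit  d=D]
8: W B0 -> L0 hit  d=D]
9: W B0 -> L0 hit  d=D]
10: R B5 -> L2 hit  d=D]
11: R B4 -> L1 miss  d=-]
12: W B4 -> L1 hit  d=D]
13: R B3 -> L0 miss wb->B0  d=-]

WB = [3, 0]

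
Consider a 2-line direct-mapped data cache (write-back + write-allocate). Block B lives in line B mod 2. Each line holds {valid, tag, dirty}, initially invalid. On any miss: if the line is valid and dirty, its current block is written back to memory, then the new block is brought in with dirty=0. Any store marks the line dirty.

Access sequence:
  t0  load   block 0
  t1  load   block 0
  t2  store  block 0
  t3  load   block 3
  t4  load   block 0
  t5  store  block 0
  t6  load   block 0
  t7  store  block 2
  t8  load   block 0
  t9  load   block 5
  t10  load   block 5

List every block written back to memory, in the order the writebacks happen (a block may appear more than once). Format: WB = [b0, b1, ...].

0: R B0 → L0 miss [-]
1: R B0 → L0 hit [-]
2: W B0 → L0 hit [D]
3: R B3 → L1 miss [-]
4: R B0 → L0 hit [D]
5: W B0 → L0 hit [D]
6: R B0 → L0 hit [D]
7: W B2 → L0 miss wb→B0 [D]
8: R B0 → L0 miss wb→B2 [-]
9: R B5 → L1 miss [-]
10: R B5 → L1 hit [-]

WB = [0, 2]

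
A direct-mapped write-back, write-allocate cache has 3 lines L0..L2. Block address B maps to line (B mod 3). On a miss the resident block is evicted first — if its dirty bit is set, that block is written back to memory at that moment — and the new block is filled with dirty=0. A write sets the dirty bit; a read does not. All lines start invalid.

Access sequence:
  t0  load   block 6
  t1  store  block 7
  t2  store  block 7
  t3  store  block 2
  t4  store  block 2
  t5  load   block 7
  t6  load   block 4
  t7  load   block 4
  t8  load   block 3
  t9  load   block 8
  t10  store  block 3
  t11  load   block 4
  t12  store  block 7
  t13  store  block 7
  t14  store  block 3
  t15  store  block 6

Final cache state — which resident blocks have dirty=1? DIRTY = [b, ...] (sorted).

DIRTY = [6, 7]

  0 | R B6 → L0 miss [-]
  1 | W B7 → L1 miss [D]
  2 | W B7 → L1 hit [D]
  3 | W B2 → L2 miss [D]
  4 | W B2 → L2 hit [D]
  5 | R B7 → L1 hit [D]
  6 | R B4 → L1 miss wb→B7 [-]
  7 | R B4 → L1 hit [-]
  8 | R B3 → L0 miss [-]
  9 | R B8 → L2 miss wb→B2 [-]
  10 | W B3 → L0 hit [D]
  11 | R B4 → L1 hit [-]
  12 | W B7 → L1 miss [D]
  13 | W B7 → L1 hit [D]
  14 | W B3 → L0 hit [D]
  15 | W B6 → L0 miss wb→B3 [D]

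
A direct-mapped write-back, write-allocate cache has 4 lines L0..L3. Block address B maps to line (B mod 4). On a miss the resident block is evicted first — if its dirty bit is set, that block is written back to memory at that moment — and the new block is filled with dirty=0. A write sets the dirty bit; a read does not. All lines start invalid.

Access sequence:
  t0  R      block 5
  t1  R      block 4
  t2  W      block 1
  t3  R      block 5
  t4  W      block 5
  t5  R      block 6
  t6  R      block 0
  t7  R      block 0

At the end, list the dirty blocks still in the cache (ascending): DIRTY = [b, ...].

DIRTY = [5]

0: R B5 → L1 miss [-]
1: R B4 → L0 miss [-]
2: W B1 → L1 miss [D]
3: R B5 → L1 miss wb→B1 [-]
4: W B5 → L1 hit [D]
5: R B6 → L2 miss [-]
6: R B0 → L0 miss [-]
7: R B0 → L0 hit [-]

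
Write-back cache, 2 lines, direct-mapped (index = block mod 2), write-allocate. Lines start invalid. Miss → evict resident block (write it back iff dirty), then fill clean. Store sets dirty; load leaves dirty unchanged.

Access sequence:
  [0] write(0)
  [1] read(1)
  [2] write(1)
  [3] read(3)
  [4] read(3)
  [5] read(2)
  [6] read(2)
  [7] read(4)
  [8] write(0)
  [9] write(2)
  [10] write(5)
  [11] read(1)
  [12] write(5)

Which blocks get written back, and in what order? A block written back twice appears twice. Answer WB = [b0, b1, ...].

WB = [1, 0, 0, 5]

  0 | W B0 → L0 miss [D]
  1 | R B1 → L1 miss [-]
  2 | W B1 → L1 hit [D]
  3 | R B3 → L1 miss wb→B1 [-]
  4 | R B3 → L1 hit [-]
  5 | R B2 → L0 miss wb→B0 [-]
  6 | R B2 → L0 hit [-]
  7 | R B4 → L0 miss [-]
  8 | W B0 → L0 miss [D]
  9 | W B2 → L0 miss wb→B0 [D]
  10 | W B5 → L1 miss [D]
  11 | R B1 → L1 miss wb→B5 [-]
  12 | W B5 → L1 miss [D]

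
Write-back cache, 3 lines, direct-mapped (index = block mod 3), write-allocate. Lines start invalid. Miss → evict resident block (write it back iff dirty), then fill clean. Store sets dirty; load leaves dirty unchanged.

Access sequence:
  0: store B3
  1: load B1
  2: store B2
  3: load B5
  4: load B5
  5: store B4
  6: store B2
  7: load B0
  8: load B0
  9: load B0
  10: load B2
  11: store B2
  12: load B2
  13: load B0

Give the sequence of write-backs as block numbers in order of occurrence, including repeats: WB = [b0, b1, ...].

WB = [2, 3]

0: W B3 -> L0 miss  d=D]
1: R B1 -> L1 miss  d=-]
2: W B2 -> L2 miss  d=D]
3: R B5 -> L2 miss wb->B2  d=-]
4: R B5 -> L2 hit  d=-]
5: W B4 -> L1 miss  d=D]
6: W B2 -> L2 miss  d=D]
7: R B0 -> L0 miss wb->B3  d=-]
8: R B0 -> L0 hit  d=-]
9: R B0 -> L0 hit  d=-]
10: R B2 -> L2 hit  d=D]
11: W B2 -> L2 hit  d=D]
12: R B2 -> L2 hit  d=D]
13: R B0 -> L0 hit  d=-]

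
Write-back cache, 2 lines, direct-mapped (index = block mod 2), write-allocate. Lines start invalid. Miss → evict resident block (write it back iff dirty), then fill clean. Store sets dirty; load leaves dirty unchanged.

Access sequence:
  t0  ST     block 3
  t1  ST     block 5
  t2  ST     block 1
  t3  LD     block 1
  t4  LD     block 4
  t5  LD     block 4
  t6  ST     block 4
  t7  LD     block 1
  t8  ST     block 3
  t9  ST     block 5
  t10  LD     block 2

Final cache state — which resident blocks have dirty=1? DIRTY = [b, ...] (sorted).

  0 | W B3 → L1 miss [D]
  1 | W B5 → L1 miss wb→B3 [D]
  2 | W B1 → L1 miss wb→B5 [D]
  3 | R B1 → L1 hit [D]
  4 | R B4 → L0 miss [-]
  5 | R B4 → L0 hit [-]
  6 | W B4 → L0 hit [D]
  7 | R B1 → L1 hit [D]
  8 | W B3 → L1 miss wb→B1 [D]
  9 | W B5 → L1 miss wb→B3 [D]
  10 | R B2 → L0 miss wb→B4 [-]

DIRTY = [5]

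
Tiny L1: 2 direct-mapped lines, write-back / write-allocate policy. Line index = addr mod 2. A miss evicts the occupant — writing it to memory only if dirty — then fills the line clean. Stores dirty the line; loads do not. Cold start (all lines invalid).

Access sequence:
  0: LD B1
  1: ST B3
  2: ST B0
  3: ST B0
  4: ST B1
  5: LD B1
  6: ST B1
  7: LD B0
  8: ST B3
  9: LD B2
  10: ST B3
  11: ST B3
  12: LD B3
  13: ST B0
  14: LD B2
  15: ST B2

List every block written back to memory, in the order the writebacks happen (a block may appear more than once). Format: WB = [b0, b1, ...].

WB = [3, 1, 0, 0]

0: R B1 → L1 miss [-]
1: W B3 → L1 miss [D]
2: W B0 → L0 miss [D]
3: W B0 → L0 hit [D]
4: W B1 → L1 miss wb→B3 [D]
5: R B1 → L1 hit [D]
6: W B1 → L1 hit [D]
7: R B0 → L0 hit [D]
8: W B3 → L1 miss wb→B1 [D]
9: R B2 → L0 miss wb→B0 [-]
10: W B3 → L1 hit [D]
11: W B3 → L1 hit [D]
12: R B3 → L1 hit [D]
13: W B0 → L0 miss [D]
14: R B2 → L0 miss wb→B0 [-]
15: W B2 → L0 hit [D]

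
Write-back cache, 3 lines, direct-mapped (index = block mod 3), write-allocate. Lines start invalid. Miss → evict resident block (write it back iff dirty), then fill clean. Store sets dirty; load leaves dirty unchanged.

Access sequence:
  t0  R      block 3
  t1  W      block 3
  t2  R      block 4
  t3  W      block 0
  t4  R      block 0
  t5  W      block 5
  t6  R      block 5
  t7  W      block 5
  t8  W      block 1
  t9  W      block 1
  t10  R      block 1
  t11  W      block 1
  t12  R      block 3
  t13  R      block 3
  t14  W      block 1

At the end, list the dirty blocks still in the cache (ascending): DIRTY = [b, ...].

0: R B3 -> L0 miss  d=-]
1: W B3 -> L0 hit  d=D]
2: R B4 -> L1 miss  d=-]
3: W B0 -> L0 miss wb->B3  d=D]
4: R B0 -> L0 hit  d=D]
5: W B5 -> L2 miss  d=D]
6: R B5 -> L2 hit  d=D]
7: W B5 -> L2 hit  d=D]
8: W B1 -> L1 miss  d=D]
9: W B1 -> L1 hit  d=D]
10: R B1 -> L1 hit  d=D]
11: W B1 -> L1 hit  d=D]
12: R B3 -> L0 miss wb->B0  d=-]
13: R B3 -> L0 hit  d=-]
14: W B1 -> L1 hit  d=D]

DIRTY = [1, 5]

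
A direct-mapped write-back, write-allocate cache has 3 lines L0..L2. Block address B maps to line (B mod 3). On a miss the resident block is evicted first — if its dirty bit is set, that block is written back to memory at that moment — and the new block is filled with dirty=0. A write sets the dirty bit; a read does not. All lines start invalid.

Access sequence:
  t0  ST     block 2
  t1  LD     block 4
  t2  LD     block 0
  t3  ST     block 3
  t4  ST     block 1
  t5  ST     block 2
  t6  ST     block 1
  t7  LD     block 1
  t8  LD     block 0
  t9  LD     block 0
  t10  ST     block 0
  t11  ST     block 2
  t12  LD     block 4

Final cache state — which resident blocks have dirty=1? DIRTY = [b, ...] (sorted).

DIRTY = [0, 2]

  0 | W B2 → L2 miss [D]
  1 | R B4 → L1 miss [-]
  2 | R B0 → L0 miss [-]
  3 | W B3 → L0 miss [D]
  4 | W B1 → L1 miss [D]
  5 | W B2 → L2 hit [D]
  6 | W B1 → L1 hit [D]
  7 | R B1 → L1 hit [D]
  8 | R B0 → L0 miss wb→B3 [-]
  9 | R B0 → L0 hit [-]
  10 | W B0 → L0 hit [D]
  11 | W B2 → L2 hit [D]
  12 | R B4 → L1 miss wb→B1 [-]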